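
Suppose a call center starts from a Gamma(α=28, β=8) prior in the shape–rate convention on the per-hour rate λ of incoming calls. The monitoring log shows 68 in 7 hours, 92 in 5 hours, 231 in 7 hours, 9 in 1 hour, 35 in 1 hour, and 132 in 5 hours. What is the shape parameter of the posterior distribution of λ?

595

Total count: 68 + 92 + 231 + 9 + 35 + 132 = 567.
Total exposure: 7 + 5 + 7 + 1 + 1 + 5 = 26 hours.
Posterior: α' = 28 + 567 = 595, β' = 8 + 26 = 34.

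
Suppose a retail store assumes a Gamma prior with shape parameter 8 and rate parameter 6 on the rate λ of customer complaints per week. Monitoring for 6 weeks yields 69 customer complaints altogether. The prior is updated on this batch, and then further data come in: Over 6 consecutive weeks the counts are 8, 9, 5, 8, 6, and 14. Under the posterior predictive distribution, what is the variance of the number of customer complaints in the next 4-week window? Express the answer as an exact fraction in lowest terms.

Total count 69 over total exposure 6 weeks.
After the first batch: Gamma(8 + 69, 6 + 6) = Gamma(77, 12).
Total count: 8 + 9 + 5 + 8 + 6 + 14 = 50.
Total exposure: 6 weeks.
After the second batch: Gamma(77 + 50, 12 + 6) = Gamma(127, 18).
The posterior predictive for a window of length T is Negative Binomial with variance T·α'·(β'+T)/β'² = 4·127·22/324 = 2794/81.

2794/81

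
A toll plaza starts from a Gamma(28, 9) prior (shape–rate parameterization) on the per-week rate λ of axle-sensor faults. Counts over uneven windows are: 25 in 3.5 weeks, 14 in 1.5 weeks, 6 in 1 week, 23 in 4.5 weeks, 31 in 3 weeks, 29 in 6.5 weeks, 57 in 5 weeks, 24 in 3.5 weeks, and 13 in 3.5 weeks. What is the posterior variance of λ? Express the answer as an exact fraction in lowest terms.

250/1681

Total count: 25 + 14 + 6 + 23 + 31 + 29 + 57 + 24 + 13 = 222.
Total exposure: 3.5 + 1.5 + 1 + 4.5 + 3 + 6.5 + 5 + 3.5 + 3.5 = 32 weeks.
The Gamma prior is conjugate for the Poisson rate, so λ | data ~ Gamma(28+222, 9+32) = Gamma(250, 41).
Posterior variance = α'/β'² = 250/1681.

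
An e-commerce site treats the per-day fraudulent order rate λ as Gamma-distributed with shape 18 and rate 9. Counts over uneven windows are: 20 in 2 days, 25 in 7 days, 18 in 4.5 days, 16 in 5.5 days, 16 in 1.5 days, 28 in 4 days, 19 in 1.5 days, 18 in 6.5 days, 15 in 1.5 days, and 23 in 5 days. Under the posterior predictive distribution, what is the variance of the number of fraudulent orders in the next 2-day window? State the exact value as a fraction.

Total count: 20 + 25 + 18 + 16 + 16 + 28 + 19 + 18 + 15 + 23 = 198.
Total exposure: 2 + 7 + 4.5 + 5.5 + 1.5 + 4 + 1.5 + 6.5 + 1.5 + 5 = 39 days.
Posterior: α' = 18 + 198 = 216, β' = 9 + 39 = 48.
The posterior predictive for a window of length T is Negative Binomial with variance T·α'·(β'+T)/β'² = 2·216·50/2304 = 75/8.

75/8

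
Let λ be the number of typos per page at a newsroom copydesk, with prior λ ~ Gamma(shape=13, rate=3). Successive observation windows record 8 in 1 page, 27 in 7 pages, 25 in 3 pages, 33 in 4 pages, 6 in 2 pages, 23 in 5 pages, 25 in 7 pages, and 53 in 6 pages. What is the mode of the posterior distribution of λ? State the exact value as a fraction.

106/19

Total count: 8 + 27 + 25 + 33 + 6 + 23 + 25 + 53 = 200.
Total exposure: 1 + 7 + 3 + 4 + 2 + 5 + 7 + 6 = 35 pages.
Conjugate update: add total count to the shape and total exposure to the rate, giving Gamma(213, 38).
Posterior mode = (α'−1)/β' = 212/38 = 106/19.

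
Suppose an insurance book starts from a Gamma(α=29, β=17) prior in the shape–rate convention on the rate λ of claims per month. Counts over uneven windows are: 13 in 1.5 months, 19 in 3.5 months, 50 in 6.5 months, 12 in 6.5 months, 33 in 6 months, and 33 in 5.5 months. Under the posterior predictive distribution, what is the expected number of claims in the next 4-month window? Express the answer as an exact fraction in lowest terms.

504/31

Total count: 13 + 19 + 50 + 12 + 33 + 33 = 160.
Total exposure: 1.5 + 3.5 + 6.5 + 6.5 + 6 + 5.5 = 29.5 months.
By Gamma–Poisson conjugacy, the posterior is Gamma(α + Σx, β + Σt) = Gamma(29 + 160, 17 + 29.5) = Gamma(189, 93/2).
Predictive mean over a 4-month window = T·E[λ|data] = 4·189/(93/2) = 504/31.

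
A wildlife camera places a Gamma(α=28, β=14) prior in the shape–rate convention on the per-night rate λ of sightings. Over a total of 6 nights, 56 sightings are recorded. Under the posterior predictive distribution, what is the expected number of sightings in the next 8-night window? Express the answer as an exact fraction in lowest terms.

Total count 56 over total exposure 6 nights.
The Gamma prior is conjugate for the Poisson rate, so λ | data ~ Gamma(28+56, 14+6) = Gamma(84, 20).
Predictive mean over an 8-night window = T·E[λ|data] = 8·84/20 = 168/5.

168/5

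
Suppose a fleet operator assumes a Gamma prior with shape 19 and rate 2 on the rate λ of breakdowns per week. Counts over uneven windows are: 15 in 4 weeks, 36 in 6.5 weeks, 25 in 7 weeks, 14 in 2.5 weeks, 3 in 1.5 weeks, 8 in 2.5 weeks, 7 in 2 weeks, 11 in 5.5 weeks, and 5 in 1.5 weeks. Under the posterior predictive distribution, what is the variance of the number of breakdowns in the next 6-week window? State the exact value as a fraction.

Total count: 15 + 36 + 25 + 14 + 3 + 8 + 7 + 11 + 5 = 124.
Total exposure: 4 + 6.5 + 7 + 2.5 + 1.5 + 2.5 + 2 + 5.5 + 1.5 = 33 weeks.
By Gamma–Poisson conjugacy, the posterior is Gamma(α + Σx, β + Σt) = Gamma(19 + 124, 2 + 33) = Gamma(143, 35).
The posterior predictive for a window of length T is Negative Binomial with variance T·α'·(β'+T)/β'² = 6·143·41/1225 = 35178/1225.

35178/1225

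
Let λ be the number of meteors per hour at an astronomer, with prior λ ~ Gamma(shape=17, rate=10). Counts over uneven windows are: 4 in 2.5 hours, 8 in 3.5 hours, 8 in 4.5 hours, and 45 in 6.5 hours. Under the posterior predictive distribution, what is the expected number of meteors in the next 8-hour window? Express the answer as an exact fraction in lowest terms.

Total count: 4 + 8 + 8 + 45 = 65.
Total exposure: 2.5 + 3.5 + 4.5 + 6.5 = 17 hours.
Conjugate update: add total count to the shape and total exposure to the rate, giving Gamma(82, 27).
Predictive mean over an 8-hour window = T·E[λ|data] = 8·82/27 = 656/27.

656/27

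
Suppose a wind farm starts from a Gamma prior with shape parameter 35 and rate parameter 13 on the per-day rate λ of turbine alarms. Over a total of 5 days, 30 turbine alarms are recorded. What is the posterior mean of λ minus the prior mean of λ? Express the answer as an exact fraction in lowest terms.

Total count 30 over total exposure 5 days.
By Gamma–Poisson conjugacy, the posterior is Gamma(α + Σx, β + Σt) = Gamma(35 + 30, 13 + 5) = Gamma(65, 18).
Posterior mean = 65/18 = 65/18; prior mean = 35/13 = 35/13. Difference = 65/18 − 35/13 = 215/234.

215/234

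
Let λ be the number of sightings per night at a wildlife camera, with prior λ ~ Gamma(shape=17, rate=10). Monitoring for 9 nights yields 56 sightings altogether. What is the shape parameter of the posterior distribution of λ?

73

Total count 56 over total exposure 9 nights.
Gamma(α, β) with Poisson data over total exposure Σt gives posterior Gamma(α+Σx, β+Σt) = Gamma(73, 19).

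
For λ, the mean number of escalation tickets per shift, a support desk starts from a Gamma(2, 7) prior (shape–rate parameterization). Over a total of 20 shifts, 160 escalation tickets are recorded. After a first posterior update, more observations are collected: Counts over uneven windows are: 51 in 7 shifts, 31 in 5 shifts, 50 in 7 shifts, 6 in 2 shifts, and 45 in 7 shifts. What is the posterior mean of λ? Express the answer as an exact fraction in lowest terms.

69/11

Total count 160 over total exposure 20 shifts.
After the first batch: Gamma(2 + 160, 7 + 20) = Gamma(162, 27).
Total count: 51 + 31 + 50 + 6 + 45 = 183.
Total exposure: 7 + 5 + 7 + 2 + 7 = 28 shifts.
After the second batch: Gamma(162 + 183, 27 + 28) = Gamma(345, 55).
Posterior mean = α'/β' = 345/55 = 69/11.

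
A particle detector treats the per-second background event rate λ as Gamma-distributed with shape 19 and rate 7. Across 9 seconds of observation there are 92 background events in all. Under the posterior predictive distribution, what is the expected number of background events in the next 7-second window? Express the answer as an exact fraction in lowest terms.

777/16

Total count 92 over total exposure 9 seconds.
Gamma(α, β) with Poisson data over total exposure Σt gives posterior Gamma(α+Σx, β+Σt) = Gamma(111, 16).
Predictive mean over a 7-second window = T·E[λ|data] = 7·111/16 = 777/16.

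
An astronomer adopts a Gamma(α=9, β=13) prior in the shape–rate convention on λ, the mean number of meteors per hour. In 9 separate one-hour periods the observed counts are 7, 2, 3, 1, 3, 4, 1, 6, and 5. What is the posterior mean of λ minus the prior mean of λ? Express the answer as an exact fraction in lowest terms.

Total count: 7 + 2 + 3 + 1 + 3 + 4 + 1 + 6 + 5 = 32.
Total exposure: 9 hours.
By Gamma–Poisson conjugacy, the posterior is Gamma(α + Σx, β + Σt) = Gamma(9 + 32, 13 + 9) = Gamma(41, 22).
Posterior mean = 41/22 = 41/22; prior mean = 9/13 = 9/13. Difference = 41/22 − 9/13 = 335/286.

335/286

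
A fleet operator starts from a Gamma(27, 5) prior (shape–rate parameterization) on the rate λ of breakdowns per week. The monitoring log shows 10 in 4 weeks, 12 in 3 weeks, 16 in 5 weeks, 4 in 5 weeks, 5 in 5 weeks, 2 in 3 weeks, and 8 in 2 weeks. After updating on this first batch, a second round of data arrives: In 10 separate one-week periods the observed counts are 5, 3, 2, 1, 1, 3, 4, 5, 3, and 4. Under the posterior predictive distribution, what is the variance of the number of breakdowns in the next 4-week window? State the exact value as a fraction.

5290/441

Total count: 10 + 12 + 16 + 4 + 5 + 2 + 8 = 57.
Total exposure: 4 + 3 + 5 + 5 + 5 + 3 + 2 = 27 weeks.
After the first batch: Gamma(27 + 57, 5 + 27) = Gamma(84, 32).
Total count: 5 + 3 + 2 + 1 + 1 + 3 + 4 + 5 + 3 + 4 = 31.
Total exposure: 10 weeks.
After the second batch: Gamma(84 + 31, 32 + 10) = Gamma(115, 42).
The posterior predictive for a window of length T is Negative Binomial with variance T·α'·(β'+T)/β'² = 4·115·46/1764 = 5290/441.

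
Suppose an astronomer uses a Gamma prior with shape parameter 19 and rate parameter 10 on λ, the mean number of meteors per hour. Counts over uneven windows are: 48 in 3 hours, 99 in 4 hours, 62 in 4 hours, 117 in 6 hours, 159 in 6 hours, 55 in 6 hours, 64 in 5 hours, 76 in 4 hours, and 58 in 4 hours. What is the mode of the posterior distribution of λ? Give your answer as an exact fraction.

189/13

Total count: 48 + 99 + 62 + 117 + 159 + 55 + 64 + 76 + 58 = 738.
Total exposure: 3 + 4 + 4 + 6 + 6 + 6 + 5 + 4 + 4 = 42 hours.
The Gamma prior is conjugate for the Poisson rate, so λ | data ~ Gamma(19+738, 10+42) = Gamma(757, 52).
Posterior mode = (α'−1)/β' = 756/52 = 189/13.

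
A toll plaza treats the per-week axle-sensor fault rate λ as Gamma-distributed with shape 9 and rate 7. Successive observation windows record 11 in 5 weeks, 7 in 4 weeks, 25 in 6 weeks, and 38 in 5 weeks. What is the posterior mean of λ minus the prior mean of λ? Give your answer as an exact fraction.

Total count: 11 + 7 + 25 + 38 = 81.
Total exposure: 5 + 4 + 6 + 5 = 20 weeks.
Conjugate update: add total count to the shape and total exposure to the rate, giving Gamma(90, 27).
Posterior mean = 90/27 = 10/3; prior mean = 9/7 = 9/7. Difference = 10/3 − 9/7 = 43/21.

43/21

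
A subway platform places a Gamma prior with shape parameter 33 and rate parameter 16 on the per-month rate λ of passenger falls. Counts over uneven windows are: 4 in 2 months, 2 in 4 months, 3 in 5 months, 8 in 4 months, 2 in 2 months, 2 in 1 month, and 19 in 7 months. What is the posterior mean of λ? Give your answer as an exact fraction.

73/41

Total count: 4 + 2 + 3 + 8 + 2 + 2 + 19 = 40.
Total exposure: 2 + 4 + 5 + 4 + 2 + 1 + 7 = 25 months.
Posterior: α' = 33 + 40 = 73, β' = 16 + 25 = 41.
Posterior mean = α'/β' = 73/41.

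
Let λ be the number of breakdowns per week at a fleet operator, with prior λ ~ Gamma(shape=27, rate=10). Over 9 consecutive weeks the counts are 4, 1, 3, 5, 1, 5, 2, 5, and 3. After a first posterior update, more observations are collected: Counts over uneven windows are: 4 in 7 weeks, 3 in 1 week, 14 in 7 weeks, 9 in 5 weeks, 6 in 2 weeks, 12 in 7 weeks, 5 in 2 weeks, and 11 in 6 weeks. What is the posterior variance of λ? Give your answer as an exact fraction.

15/392

Total count: 4 + 1 + 3 + 5 + 1 + 5 + 2 + 5 + 3 = 29.
Total exposure: 9 weeks.
After the first batch: Gamma(27 + 29, 10 + 9) = Gamma(56, 19).
Total count: 4 + 3 + 14 + 9 + 6 + 12 + 5 + 11 = 64.
Total exposure: 7 + 1 + 7 + 5 + 2 + 7 + 2 + 6 = 37 weeks.
After the second batch: Gamma(56 + 64, 19 + 37) = Gamma(120, 56).
Posterior variance = α'/β'² = 120/3136 = 15/392.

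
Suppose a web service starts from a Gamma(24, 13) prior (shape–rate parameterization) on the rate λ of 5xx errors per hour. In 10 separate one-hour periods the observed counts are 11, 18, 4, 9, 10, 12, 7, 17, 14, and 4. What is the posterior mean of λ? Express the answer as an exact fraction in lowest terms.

130/23

Total count: 11 + 18 + 4 + 9 + 10 + 12 + 7 + 17 + 14 + 4 = 106.
Total exposure: 10 hours.
Gamma(α, β) with Poisson data over total exposure Σt gives posterior Gamma(α+Σx, β+Σt) = Gamma(130, 23).
Posterior mean = α'/β' = 130/23.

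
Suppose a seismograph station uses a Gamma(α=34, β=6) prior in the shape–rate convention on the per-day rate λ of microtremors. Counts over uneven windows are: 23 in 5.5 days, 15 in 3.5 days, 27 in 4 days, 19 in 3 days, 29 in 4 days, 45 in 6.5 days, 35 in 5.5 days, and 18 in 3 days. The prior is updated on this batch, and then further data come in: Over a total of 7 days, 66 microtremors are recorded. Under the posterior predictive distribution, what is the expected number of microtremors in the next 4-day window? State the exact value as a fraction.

311/12

Total count: 23 + 15 + 27 + 19 + 29 + 45 + 35 + 18 = 211.
Total exposure: 5.5 + 3.5 + 4 + 3 + 4 + 6.5 + 5.5 + 3 = 35 days.
After the first batch: Gamma(34 + 211, 6 + 35) = Gamma(245, 41).
Total count 66 over total exposure 7 days.
After the second batch: Gamma(245 + 66, 41 + 7) = Gamma(311, 48).
Predictive mean over a 4-day window = T·E[λ|data] = 4·311/48 = 311/12.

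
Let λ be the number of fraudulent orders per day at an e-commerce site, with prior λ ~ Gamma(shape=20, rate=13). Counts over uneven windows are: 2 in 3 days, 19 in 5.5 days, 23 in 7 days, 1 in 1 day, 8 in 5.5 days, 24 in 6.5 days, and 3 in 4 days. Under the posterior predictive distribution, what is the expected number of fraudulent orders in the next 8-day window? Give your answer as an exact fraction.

Total count: 2 + 19 + 23 + 1 + 8 + 24 + 3 = 80.
Total exposure: 3 + 5.5 + 7 + 1 + 5.5 + 6.5 + 4 = 32.5 days.
Posterior: α' = 20 + 80 = 100, β' = 13 + 32.5 = 91/2.
Predictive mean over an 8-day window = T·E[λ|data] = 8·100/(91/2) = 1600/91.

1600/91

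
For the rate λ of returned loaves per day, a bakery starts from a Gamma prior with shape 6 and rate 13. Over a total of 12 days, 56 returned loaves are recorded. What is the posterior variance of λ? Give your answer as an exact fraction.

Total count 56 over total exposure 12 days.
Posterior: α' = 6 + 56 = 62, β' = 13 + 12 = 25.
Posterior variance = α'/β'² = 62/625.

62/625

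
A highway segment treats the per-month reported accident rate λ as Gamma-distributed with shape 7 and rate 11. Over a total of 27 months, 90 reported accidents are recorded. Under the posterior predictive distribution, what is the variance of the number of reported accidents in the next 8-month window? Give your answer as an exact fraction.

8924/361

Total count 90 over total exposure 27 months.
Gamma(α, β) with Poisson data over total exposure Σt gives posterior Gamma(α+Σx, β+Σt) = Gamma(97, 38).
The posterior predictive for a window of length T is Negative Binomial with variance T·α'·(β'+T)/β'² = 8·97·46/1444 = 8924/361.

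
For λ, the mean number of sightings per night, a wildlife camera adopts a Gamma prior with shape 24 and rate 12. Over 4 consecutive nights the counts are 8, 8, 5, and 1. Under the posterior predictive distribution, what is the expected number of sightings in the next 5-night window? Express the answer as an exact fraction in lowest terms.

Total count: 8 + 8 + 5 + 1 = 22.
Total exposure: 4 nights.
Gamma(α, β) with Poisson data over total exposure Σt gives posterior Gamma(α+Σx, β+Σt) = Gamma(46, 16).
Predictive mean over a 5-night window = T·E[λ|data] = 5·46/16 = 115/8.

115/8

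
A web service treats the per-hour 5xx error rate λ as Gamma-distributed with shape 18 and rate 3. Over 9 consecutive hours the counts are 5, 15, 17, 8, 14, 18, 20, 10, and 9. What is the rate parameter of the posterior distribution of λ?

Total count: 5 + 15 + 17 + 8 + 14 + 18 + 20 + 10 + 9 = 116.
Total exposure: 9 hours.
Conjugate update: add total count to the shape and total exposure to the rate, giving Gamma(134, 12).

12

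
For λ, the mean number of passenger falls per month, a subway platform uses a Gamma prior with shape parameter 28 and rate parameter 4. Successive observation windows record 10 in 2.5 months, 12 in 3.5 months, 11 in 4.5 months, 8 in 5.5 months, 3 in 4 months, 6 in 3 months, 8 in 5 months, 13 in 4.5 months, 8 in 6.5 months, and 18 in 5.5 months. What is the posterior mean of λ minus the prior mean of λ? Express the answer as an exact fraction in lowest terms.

Total count: 10 + 12 + 11 + 8 + 3 + 6 + 8 + 13 + 8 + 18 = 97.
Total exposure: 2.5 + 3.5 + 4.5 + 5.5 + 4 + 3 + 5 + 4.5 + 6.5 + 5.5 = 44.5 months.
Gamma(α, β) with Poisson data over total exposure Σt gives posterior Gamma(α+Σx, β+Σt) = Gamma(125, 97/2).
Posterior mean = 125/(97/2) = 250/97; prior mean = 28/4 = 7. Difference = 250/97 − 7 = -429/97.

-429/97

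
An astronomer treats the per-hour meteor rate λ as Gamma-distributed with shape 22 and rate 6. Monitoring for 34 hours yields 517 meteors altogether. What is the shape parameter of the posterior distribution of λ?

Total count 517 over total exposure 34 hours.
Gamma(α, β) with Poisson data over total exposure Σt gives posterior Gamma(α+Σx, β+Σt) = Gamma(539, 40).

539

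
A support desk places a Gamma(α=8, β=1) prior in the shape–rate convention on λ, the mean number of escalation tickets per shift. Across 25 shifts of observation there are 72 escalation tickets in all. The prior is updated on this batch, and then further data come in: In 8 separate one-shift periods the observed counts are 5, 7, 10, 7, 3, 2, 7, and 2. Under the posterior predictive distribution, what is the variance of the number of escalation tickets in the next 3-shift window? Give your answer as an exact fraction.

13653/1156

Total count 72 over total exposure 25 shifts.
After the first batch: Gamma(8 + 72, 1 + 25) = Gamma(80, 26).
Total count: 5 + 7 + 10 + 7 + 3 + 2 + 7 + 2 = 43.
Total exposure: 8 shifts.
After the second batch: Gamma(80 + 43, 26 + 8) = Gamma(123, 34).
The posterior predictive for a window of length T is Negative Binomial with variance T·α'·(β'+T)/β'² = 3·123·37/1156 = 13653/1156.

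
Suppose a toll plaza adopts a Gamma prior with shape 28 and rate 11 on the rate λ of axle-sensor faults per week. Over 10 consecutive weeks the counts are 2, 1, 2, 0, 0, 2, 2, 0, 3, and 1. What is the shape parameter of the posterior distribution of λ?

Total count: 2 + 1 + 2 + 0 + 0 + 2 + 2 + 0 + 3 + 1 = 13.
Total exposure: 10 weeks.
Conjugate update: add total count to the shape and total exposure to the rate, giving Gamma(41, 21).

41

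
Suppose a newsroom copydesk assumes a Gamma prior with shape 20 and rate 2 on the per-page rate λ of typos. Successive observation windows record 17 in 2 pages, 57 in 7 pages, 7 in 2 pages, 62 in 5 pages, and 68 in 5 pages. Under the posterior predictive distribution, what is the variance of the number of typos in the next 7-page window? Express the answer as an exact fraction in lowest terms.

48510/529

Total count: 17 + 57 + 7 + 62 + 68 = 211.
Total exposure: 2 + 7 + 2 + 5 + 5 = 21 pages.
Gamma(α, β) with Poisson data over total exposure Σt gives posterior Gamma(α+Σx, β+Σt) = Gamma(231, 23).
The posterior predictive for a window of length T is Negative Binomial with variance T·α'·(β'+T)/β'² = 7·231·30/529 = 48510/529.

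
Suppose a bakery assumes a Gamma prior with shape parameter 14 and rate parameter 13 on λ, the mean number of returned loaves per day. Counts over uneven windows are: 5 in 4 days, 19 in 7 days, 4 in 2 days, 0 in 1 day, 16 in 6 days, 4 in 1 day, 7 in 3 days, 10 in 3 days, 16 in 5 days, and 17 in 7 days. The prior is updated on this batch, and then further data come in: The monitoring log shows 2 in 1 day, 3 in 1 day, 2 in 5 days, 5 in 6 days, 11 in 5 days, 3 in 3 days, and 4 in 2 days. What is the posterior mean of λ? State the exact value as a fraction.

Total count: 5 + 19 + 4 + 0 + 16 + 4 + 7 + 10 + 16 + 17 = 98.
Total exposure: 4 + 7 + 2 + 1 + 6 + 1 + 3 + 3 + 5 + 7 = 39 days.
After the first batch: Gamma(14 + 98, 13 + 39) = Gamma(112, 52).
Total count: 2 + 3 + 2 + 5 + 11 + 3 + 4 = 30.
Total exposure: 1 + 1 + 5 + 6 + 5 + 3 + 2 = 23 days.
After the second batch: Gamma(112 + 30, 52 + 23) = Gamma(142, 75).
Posterior mean = α'/β' = 142/75.

142/75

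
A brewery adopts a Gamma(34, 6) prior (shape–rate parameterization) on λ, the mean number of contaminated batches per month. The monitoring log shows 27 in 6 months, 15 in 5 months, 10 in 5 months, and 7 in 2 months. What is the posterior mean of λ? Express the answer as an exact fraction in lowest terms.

Total count: 27 + 15 + 10 + 7 = 59.
Total exposure: 6 + 5 + 5 + 2 = 18 months.
Posterior: α' = 34 + 59 = 93, β' = 6 + 18 = 24.
Posterior mean = α'/β' = 93/24 = 31/8.

31/8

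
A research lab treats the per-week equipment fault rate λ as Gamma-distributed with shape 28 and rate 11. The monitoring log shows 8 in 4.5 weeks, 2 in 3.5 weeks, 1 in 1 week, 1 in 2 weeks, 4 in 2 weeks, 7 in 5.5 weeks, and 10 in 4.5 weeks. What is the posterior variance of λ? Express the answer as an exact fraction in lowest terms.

Total count: 8 + 2 + 1 + 1 + 4 + 7 + 10 = 33.
Total exposure: 4.5 + 3.5 + 1 + 2 + 2 + 5.5 + 4.5 = 23 weeks.
By Gamma–Poisson conjugacy, the posterior is Gamma(α + Σx, β + Σt) = Gamma(28 + 33, 11 + 23) = Gamma(61, 34).
Posterior variance = α'/β'² = 61/1156.

61/1156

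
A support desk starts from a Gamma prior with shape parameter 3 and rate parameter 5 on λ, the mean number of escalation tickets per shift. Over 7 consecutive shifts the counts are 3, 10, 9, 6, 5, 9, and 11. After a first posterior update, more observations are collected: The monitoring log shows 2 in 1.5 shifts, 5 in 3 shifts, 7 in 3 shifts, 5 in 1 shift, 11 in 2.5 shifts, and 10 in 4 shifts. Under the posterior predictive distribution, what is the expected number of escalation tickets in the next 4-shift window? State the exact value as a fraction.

Total count: 3 + 10 + 9 + 6 + 5 + 9 + 11 = 53.
Total exposure: 7 shifts.
After the first batch: Gamma(3 + 53, 5 + 7) = Gamma(56, 12).
Total count: 2 + 5 + 7 + 5 + 11 + 10 = 40.
Total exposure: 1.5 + 3 + 3 + 1 + 2.5 + 4 = 15 shifts.
After the second batch: Gamma(56 + 40, 12 + 15) = Gamma(96, 27).
Predictive mean over a 4-shift window = T·E[λ|data] = 4·96/27 = 128/9.

128/9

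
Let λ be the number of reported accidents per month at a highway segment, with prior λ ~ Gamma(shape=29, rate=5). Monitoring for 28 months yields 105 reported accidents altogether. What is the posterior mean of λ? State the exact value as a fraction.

Total count 105 over total exposure 28 months.
Conjugate update: add total count to the shape and total exposure to the rate, giving Gamma(134, 33).
Posterior mean = α'/β' = 134/33.

134/33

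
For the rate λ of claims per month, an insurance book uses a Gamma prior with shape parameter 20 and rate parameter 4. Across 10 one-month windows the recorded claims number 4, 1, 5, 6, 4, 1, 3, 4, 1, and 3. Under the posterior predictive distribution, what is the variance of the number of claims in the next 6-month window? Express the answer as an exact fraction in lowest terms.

1560/49

Total count: 4 + 1 + 5 + 6 + 4 + 1 + 3 + 4 + 1 + 3 = 32.
Total exposure: 10 months.
By Gamma–Poisson conjugacy, the posterior is Gamma(α + Σx, β + Σt) = Gamma(20 + 32, 4 + 10) = Gamma(52, 14).
The posterior predictive for a window of length T is Negative Binomial with variance T·α'·(β'+T)/β'² = 6·52·20/196 = 1560/49.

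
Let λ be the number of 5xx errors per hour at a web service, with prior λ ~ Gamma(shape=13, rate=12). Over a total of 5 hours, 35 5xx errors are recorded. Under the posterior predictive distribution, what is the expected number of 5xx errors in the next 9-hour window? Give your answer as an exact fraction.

Total count 35 over total exposure 5 hours.
The Gamma prior is conjugate for the Poisson rate, so λ | data ~ Gamma(13+35, 12+5) = Gamma(48, 17).
Predictive mean over a 9-hour window = T·E[λ|data] = 9·48/17 = 432/17.

432/17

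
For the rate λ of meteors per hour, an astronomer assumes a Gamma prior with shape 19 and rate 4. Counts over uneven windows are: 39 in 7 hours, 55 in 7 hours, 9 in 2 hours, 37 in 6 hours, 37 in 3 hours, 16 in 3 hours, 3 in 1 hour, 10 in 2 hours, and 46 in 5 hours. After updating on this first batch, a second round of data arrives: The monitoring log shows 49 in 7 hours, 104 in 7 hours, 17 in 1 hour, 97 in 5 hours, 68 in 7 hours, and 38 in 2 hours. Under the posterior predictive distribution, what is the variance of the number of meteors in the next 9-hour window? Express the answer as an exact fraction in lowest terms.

2184/23

Total count: 39 + 55 + 9 + 37 + 37 + 16 + 3 + 10 + 46 = 252.
Total exposure: 7 + 7 + 2 + 6 + 3 + 3 + 1 + 2 + 5 = 36 hours.
After the first batch: Gamma(19 + 252, 4 + 36) = Gamma(271, 40).
Total count: 49 + 104 + 17 + 97 + 68 + 38 = 373.
Total exposure: 7 + 7 + 1 + 5 + 7 + 2 = 29 hours.
After the second batch: Gamma(271 + 373, 40 + 29) = Gamma(644, 69).
The posterior predictive for a window of length T is Negative Binomial with variance T·α'·(β'+T)/β'² = 9·644·78/4761 = 2184/23.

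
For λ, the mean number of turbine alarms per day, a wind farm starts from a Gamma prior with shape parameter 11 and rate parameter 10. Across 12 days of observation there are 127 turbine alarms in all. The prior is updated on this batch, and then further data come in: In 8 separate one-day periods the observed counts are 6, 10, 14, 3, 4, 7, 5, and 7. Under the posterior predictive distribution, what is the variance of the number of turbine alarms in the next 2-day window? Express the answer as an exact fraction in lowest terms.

3104/225

Total count 127 over total exposure 12 days.
After the first batch: Gamma(11 + 127, 10 + 12) = Gamma(138, 22).
Total count: 6 + 10 + 14 + 3 + 4 + 7 + 5 + 7 = 56.
Total exposure: 8 days.
After the second batch: Gamma(138 + 56, 22 + 8) = Gamma(194, 30).
The posterior predictive for a window of length T is Negative Binomial with variance T·α'·(β'+T)/β'² = 2·194·32/900 = 3104/225.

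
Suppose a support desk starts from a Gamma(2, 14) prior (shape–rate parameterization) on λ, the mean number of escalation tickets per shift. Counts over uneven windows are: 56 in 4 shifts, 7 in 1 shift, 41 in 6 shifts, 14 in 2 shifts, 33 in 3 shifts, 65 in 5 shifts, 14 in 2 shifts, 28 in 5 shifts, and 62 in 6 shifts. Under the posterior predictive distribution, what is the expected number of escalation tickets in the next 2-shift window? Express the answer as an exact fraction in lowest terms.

161/12

Total count: 56 + 7 + 41 + 14 + 33 + 65 + 14 + 28 + 62 = 320.
Total exposure: 4 + 1 + 6 + 2 + 3 + 5 + 2 + 5 + 6 = 34 shifts.
The Gamma prior is conjugate for the Poisson rate, so λ | data ~ Gamma(2+320, 14+34) = Gamma(322, 48).
Predictive mean over a 2-shift window = T·E[λ|data] = 2·322/48 = 161/12.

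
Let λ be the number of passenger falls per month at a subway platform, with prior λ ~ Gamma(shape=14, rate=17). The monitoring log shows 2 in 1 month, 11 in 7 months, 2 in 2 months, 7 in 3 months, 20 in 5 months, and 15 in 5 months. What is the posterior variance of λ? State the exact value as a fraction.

71/1600

Total count: 2 + 11 + 2 + 7 + 20 + 15 = 57.
Total exposure: 1 + 7 + 2 + 3 + 5 + 5 = 23 months.
Posterior: α' = 14 + 57 = 71, β' = 17 + 23 = 40.
Posterior variance = α'/β'² = 71/1600.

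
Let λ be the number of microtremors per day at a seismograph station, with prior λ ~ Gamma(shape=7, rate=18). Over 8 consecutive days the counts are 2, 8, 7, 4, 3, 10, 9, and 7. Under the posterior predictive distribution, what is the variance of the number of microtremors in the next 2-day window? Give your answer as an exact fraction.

798/169

Total count: 2 + 8 + 7 + 4 + 3 + 10 + 9 + 7 = 50.
Total exposure: 8 days.
By Gamma–Poisson conjugacy, the posterior is Gamma(α + Σx, β + Σt) = Gamma(7 + 50, 18 + 8) = Gamma(57, 26).
The posterior predictive for a window of length T is Negative Binomial with variance T·α'·(β'+T)/β'² = 2·57·28/676 = 798/169.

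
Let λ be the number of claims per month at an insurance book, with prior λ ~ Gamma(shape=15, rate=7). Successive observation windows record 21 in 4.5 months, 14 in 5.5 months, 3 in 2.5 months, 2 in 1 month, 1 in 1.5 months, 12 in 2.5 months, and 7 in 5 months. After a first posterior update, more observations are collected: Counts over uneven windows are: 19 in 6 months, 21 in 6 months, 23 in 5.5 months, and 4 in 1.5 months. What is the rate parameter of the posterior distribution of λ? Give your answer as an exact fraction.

Total count: 21 + 14 + 3 + 2 + 1 + 12 + 7 = 60.
Total exposure: 4.5 + 5.5 + 2.5 + 1 + 1.5 + 2.5 + 5 = 22.5 months.
After the first batch: Gamma(15 + 60, 7 + 22.5) = Gamma(75, 59/2).
Total count: 19 + 21 + 23 + 4 = 67.
Total exposure: 6 + 6 + 5.5 + 1.5 = 19 months.
After the second batch: Gamma(75 + 67, 59/2 + 19) = Gamma(142, 97/2).

97/2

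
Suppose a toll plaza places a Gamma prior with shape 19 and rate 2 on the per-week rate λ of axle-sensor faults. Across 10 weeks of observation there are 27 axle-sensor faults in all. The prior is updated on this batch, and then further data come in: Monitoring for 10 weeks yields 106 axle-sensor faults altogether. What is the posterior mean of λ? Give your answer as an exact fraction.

Total count 27 over total exposure 10 weeks.
After the first batch: Gamma(19 + 27, 2 + 10) = Gamma(46, 12).
Total count 106 over total exposure 10 weeks.
After the second batch: Gamma(46 + 106, 12 + 10) = Gamma(152, 22).
Posterior mean = α'/β' = 152/22 = 76/11.

76/11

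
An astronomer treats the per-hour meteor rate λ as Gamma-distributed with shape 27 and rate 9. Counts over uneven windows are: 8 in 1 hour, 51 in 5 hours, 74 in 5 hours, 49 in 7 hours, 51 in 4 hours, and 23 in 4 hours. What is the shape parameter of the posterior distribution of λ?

Total count: 8 + 51 + 74 + 49 + 51 + 23 = 256.
Total exposure: 1 + 5 + 5 + 7 + 4 + 4 = 26 hours.
By Gamma–Poisson conjugacy, the posterior is Gamma(α + Σx, β + Σt) = Gamma(27 + 256, 9 + 26) = Gamma(283, 35).

283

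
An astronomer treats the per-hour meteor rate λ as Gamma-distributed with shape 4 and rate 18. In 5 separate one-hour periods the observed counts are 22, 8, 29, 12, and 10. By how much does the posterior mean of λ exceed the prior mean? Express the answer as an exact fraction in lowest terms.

719/207

Total count: 22 + 8 + 29 + 12 + 10 = 81.
Total exposure: 5 hours.
Posterior: α' = 4 + 81 = 85, β' = 18 + 5 = 23.
Posterior mean = 85/23 = 85/23; prior mean = 4/18 = 2/9. Difference = 85/23 − 2/9 = 719/207.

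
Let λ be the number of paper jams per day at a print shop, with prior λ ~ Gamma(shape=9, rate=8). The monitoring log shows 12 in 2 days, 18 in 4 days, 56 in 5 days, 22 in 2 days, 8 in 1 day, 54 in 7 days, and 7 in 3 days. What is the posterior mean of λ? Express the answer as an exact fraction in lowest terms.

Total count: 12 + 18 + 56 + 22 + 8 + 54 + 7 = 177.
Total exposure: 2 + 4 + 5 + 2 + 1 + 7 + 3 = 24 days.
Posterior: α' = 9 + 177 = 186, β' = 8 + 24 = 32.
Posterior mean = α'/β' = 186/32 = 93/16.

93/16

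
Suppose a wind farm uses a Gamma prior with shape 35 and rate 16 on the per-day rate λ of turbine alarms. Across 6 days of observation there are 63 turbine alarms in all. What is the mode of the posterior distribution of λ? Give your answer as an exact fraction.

Total count 63 over total exposure 6 days.
Conjugate update: add total count to the shape and total exposure to the rate, giving Gamma(98, 22).
Posterior mode = (α'−1)/β' = 97/22.

97/22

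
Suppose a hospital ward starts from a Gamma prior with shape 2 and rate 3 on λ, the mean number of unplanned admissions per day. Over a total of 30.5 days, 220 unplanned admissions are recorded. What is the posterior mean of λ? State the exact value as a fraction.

444/67

Total count 220 over total exposure 30.5 days.
By Gamma–Poisson conjugacy, the posterior is Gamma(α + Σx, β + Σt) = Gamma(2 + 220, 3 + 30.5) = Gamma(222, 67/2).
Posterior mean = α'/β' = 222/(67/2) = 444/67.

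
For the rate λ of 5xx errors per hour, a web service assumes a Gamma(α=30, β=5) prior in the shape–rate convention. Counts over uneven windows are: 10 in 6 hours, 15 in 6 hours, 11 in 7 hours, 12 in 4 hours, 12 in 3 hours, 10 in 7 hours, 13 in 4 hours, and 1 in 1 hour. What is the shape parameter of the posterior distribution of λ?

Total count: 10 + 15 + 11 + 12 + 12 + 10 + 13 + 1 = 84.
Total exposure: 6 + 6 + 7 + 4 + 3 + 7 + 4 + 1 = 38 hours.
Gamma(α, β) with Poisson data over total exposure Σt gives posterior Gamma(α+Σx, β+Σt) = Gamma(114, 43).

114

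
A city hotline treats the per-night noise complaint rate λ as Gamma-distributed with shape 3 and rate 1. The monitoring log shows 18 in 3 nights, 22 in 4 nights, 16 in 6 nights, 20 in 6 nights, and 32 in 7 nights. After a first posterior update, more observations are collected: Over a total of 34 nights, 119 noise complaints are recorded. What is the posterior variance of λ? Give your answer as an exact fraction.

230/3721

Total count: 18 + 22 + 16 + 20 + 32 = 108.
Total exposure: 3 + 4 + 6 + 6 + 7 = 26 nights.
After the first batch: Gamma(3 + 108, 1 + 26) = Gamma(111, 27).
Total count 119 over total exposure 34 nights.
After the second batch: Gamma(111 + 119, 27 + 34) = Gamma(230, 61).
Posterior variance = α'/β'² = 230/3721.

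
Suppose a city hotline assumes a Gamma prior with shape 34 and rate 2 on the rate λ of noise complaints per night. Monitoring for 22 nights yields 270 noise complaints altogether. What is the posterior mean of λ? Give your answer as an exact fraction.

Total count 270 over total exposure 22 nights.
Posterior: α' = 34 + 270 = 304, β' = 2 + 22 = 24.
Posterior mean = α'/β' = 304/24 = 38/3.

38/3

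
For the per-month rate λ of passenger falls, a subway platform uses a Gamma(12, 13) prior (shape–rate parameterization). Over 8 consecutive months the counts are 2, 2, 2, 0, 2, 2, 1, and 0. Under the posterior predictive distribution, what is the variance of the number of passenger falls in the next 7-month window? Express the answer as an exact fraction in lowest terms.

Total count: 2 + 2 + 2 + 0 + 2 + 2 + 1 + 0 = 11.
Total exposure: 8 months.
Conjugate update: add total count to the shape and total exposure to the rate, giving Gamma(23, 21).
The posterior predictive for a window of length T is Negative Binomial with variance T·α'·(β'+T)/β'² = 7·23·28/441 = 92/9.

92/9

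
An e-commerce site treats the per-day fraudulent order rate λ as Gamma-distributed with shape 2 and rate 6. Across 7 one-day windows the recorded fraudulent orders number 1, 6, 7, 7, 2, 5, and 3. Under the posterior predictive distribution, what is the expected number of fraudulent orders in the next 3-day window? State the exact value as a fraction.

99/13

Total count: 1 + 6 + 7 + 7 + 2 + 5 + 3 = 31.
Total exposure: 7 days.
Gamma(α, β) with Poisson data over total exposure Σt gives posterior Gamma(α+Σx, β+Σt) = Gamma(33, 13).
Predictive mean over a 3-day window = T·E[λ|data] = 3·33/13 = 99/13.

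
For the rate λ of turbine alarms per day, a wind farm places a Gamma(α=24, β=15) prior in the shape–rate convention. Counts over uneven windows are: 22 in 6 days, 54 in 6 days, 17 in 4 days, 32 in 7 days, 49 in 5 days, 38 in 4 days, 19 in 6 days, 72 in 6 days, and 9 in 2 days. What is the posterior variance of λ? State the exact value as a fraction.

Total count: 22 + 54 + 17 + 32 + 49 + 38 + 19 + 72 + 9 = 312.
Total exposure: 6 + 6 + 4 + 7 + 5 + 4 + 6 + 6 + 2 = 46 days.
Posterior: α' = 24 + 312 = 336, β' = 15 + 46 = 61.
Posterior variance = α'/β'² = 336/3721.

336/3721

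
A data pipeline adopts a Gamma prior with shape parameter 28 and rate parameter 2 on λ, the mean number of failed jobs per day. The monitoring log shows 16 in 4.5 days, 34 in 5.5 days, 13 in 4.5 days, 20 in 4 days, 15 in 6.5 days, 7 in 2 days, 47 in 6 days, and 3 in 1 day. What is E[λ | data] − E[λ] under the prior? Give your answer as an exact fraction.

-107/12

Total count: 16 + 34 + 13 + 20 + 15 + 7 + 47 + 3 = 155.
Total exposure: 4.5 + 5.5 + 4.5 + 4 + 6.5 + 2 + 6 + 1 = 34 days.
By Gamma–Poisson conjugacy, the posterior is Gamma(α + Σx, β + Σt) = Gamma(28 + 155, 2 + 34) = Gamma(183, 36).
Posterior mean = 183/36 = 61/12; prior mean = 28/2 = 14. Difference = 61/12 − 14 = -107/12.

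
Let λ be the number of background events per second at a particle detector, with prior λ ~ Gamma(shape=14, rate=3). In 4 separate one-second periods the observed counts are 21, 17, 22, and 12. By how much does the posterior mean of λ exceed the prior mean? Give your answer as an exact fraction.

Total count: 21 + 17 + 22 + 12 = 72.
Total exposure: 4 seconds.
Gamma(α, β) with Poisson data over total exposure Σt gives posterior Gamma(α+Σx, β+Σt) = Gamma(86, 7).
Posterior mean = 86/7 = 86/7; prior mean = 14/3 = 14/3. Difference = 86/7 − 14/3 = 160/21.

160/21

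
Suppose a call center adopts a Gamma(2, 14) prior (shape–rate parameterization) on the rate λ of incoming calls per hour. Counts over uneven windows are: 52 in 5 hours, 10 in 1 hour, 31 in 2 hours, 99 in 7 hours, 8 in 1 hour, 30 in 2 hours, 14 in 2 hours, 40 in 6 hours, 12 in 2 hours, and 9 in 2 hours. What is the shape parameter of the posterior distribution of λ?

Total count: 52 + 10 + 31 + 99 + 8 + 30 + 14 + 40 + 12 + 9 = 305.
Total exposure: 5 + 1 + 2 + 7 + 1 + 2 + 2 + 6 + 2 + 2 = 30 hours.
Gamma(α, β) with Poisson data over total exposure Σt gives posterior Gamma(α+Σx, β+Σt) = Gamma(307, 44).

307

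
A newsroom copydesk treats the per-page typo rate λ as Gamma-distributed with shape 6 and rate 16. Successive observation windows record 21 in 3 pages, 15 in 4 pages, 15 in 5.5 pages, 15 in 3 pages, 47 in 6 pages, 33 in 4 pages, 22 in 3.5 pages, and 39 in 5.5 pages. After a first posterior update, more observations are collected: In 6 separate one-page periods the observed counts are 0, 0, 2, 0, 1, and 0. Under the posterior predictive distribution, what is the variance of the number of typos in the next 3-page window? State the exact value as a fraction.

Total count: 21 + 15 + 15 + 15 + 47 + 33 + 22 + 39 = 207.
Total exposure: 3 + 4 + 5.5 + 3 + 6 + 4 + 3.5 + 5.5 = 34.5 pages.
After the first batch: Gamma(6 + 207, 16 + 34.5) = Gamma(213, 101/2).
Total count: 0 + 0 + 2 + 0 + 1 + 0 = 3.
Total exposure: 6 pages.
After the second batch: Gamma(213 + 3, 101/2 + 6) = Gamma(216, 113/2).
The posterior predictive for a window of length T is Negative Binomial with variance T·α'·(β'+T)/β'² = 3·216·(119/2)/(12769/4) = 154224/12769.

154224/12769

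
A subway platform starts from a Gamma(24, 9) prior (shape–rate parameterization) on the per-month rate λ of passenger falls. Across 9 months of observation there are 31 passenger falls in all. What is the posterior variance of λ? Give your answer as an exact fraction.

55/324

Total count 31 over total exposure 9 months.
Gamma(α, β) with Poisson data over total exposure Σt gives posterior Gamma(α+Σx, β+Σt) = Gamma(55, 18).
Posterior variance = α'/β'² = 55/324.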